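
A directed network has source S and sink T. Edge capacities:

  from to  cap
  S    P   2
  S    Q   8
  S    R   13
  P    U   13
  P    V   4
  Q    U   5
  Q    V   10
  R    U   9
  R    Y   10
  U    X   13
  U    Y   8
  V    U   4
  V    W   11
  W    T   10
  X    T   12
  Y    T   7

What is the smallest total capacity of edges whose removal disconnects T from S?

Augment S→R→Y→T: bottleneck 7, flow now 7.
Augment S→P→U→X→T: bottleneck 2, flow now 9.
Augment S→Q→U→X→T: bottleneck 5, flow now 14.
Augment S→Q→V→W→T: bottleneck 3, flow now 17.
Augment S→R→U→X→T: bottleneck 5, flow now 22.
Augment S→R→U→P→V→W→T: bottleneck 1, flow now 23. (uses reverse residual edge)
No augmenting path remains; maximum flow = 23.
By max-flow min-cut, the minimum cut capacity equals the max flow.
In the residual graph, reachable from S: {S}.
Min-cut edges: S→P (2), S→Q (8), S→R (13); capacity 2 + 8 + 13 = 23.

23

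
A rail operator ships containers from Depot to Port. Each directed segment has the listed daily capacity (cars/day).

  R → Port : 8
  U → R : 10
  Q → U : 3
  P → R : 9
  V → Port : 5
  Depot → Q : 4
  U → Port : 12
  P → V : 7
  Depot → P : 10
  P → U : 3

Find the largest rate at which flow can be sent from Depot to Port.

13

Augment Depot→P→R→Port: bottleneck 8, flow now 8.
Augment Depot→P→U→Port: bottleneck 2, flow now 10.
Augment Depot→Q→U→Port: bottleneck 3, flow now 13.
No augmenting path remains; maximum flow = 13.
In the residual graph, reachable from Depot: {Depot, Q}.
Min-cut edges: Depot→P (10), Q→U (3); capacity 10 + 3 = 13.
This cut is saturated, so no flow can exceed 13.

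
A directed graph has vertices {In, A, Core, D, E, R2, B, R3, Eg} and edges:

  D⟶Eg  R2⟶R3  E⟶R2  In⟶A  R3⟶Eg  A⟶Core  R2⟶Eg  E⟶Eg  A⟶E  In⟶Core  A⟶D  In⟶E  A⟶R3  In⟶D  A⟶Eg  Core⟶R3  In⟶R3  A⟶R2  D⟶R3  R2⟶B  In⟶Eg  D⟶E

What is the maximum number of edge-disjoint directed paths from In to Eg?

5

Assign every edge capacity 1; by Menger, the answer equals the max flow.
Path In→Eg (+1); total 1.
Path In→A→Eg (+1); total 2.
Path In→D→Eg (+1); total 3.
Path In→E→Eg (+1); total 4.
Path In→R3→Eg (+1); total 5.
No residual In→Eg path; max flow = 5.
Certifying cut of size 5: {In→A, In→D, In→E, In→Eg, R3→Eg}.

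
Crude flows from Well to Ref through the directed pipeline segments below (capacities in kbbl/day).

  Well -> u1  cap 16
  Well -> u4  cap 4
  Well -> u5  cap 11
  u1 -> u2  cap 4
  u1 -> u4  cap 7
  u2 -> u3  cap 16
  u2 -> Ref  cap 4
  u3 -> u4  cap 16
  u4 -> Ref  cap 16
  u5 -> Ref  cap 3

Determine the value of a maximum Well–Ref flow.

18

Augment Well→u4→Ref: bottleneck 4, flow now 4.
Augment Well→u5→Ref: bottleneck 3, flow now 7.
Augment Well→u1→u2→Ref: bottleneck 4, flow now 11.
Augment Well→u1→u4→Ref: bottleneck 7, flow now 18.
No augmenting path remains; maximum flow = 18.
In the residual graph, reachable from Well: {Well, u1, u5}.
Min-cut edges: Well→u4 (4), u1→u2 (4), u1→u4 (7), u5→Ref (3); capacity 4 + 4 + 7 + 3 = 18.
This cut is saturated, so no flow can exceed 18.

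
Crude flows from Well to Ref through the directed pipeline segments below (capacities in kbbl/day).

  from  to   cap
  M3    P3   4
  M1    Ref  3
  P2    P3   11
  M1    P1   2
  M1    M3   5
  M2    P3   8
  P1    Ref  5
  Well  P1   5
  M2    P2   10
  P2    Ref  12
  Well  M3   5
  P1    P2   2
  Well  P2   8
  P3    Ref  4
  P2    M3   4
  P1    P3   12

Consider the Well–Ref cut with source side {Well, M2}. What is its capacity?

Edges leaving {Well, M2}: Well→P1 (5), Well→M3 (5), Well→P2 (8), M2→P2 (10), M2→P3 (8).
Cut capacity = 5 + 5 + 8 + 10 + 8 = 36.

36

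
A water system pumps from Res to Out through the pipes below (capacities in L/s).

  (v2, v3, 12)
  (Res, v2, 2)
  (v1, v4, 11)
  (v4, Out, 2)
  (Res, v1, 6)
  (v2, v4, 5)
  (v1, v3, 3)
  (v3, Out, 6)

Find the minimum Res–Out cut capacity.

7

Augment Res→v1→v3→Out: bottleneck 3, flow now 3.
Augment Res→v1→v4→Out: bottleneck 2, flow now 5.
Augment Res→v2→v3→Out: bottleneck 2, flow now 7.
No augmenting path remains; maximum flow = 7.
By max-flow min-cut, the minimum cut capacity equals the max flow.
In the residual graph, reachable from Res: {Res, v1, v4}.
Min-cut edges: Res→v2 (2), v1→v3 (3), v4→Out (2); capacity 2 + 3 + 2 = 7.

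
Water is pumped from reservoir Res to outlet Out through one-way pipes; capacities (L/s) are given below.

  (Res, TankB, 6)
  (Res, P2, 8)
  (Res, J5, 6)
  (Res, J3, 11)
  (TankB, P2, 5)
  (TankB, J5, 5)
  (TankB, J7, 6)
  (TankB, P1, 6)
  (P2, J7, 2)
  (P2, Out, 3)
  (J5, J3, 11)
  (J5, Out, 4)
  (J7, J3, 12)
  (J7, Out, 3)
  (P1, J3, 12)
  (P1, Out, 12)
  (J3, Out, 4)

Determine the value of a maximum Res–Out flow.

19

Augment Res→P2→Out: bottleneck 3, flow now 3.
Augment Res→J5→Out: bottleneck 4, flow now 7.
Augment Res→J3→Out: bottleneck 4, flow now 11.
Augment Res→TankB→J7→Out: bottleneck 3, flow now 14.
Augment Res→TankB→P1→Out: bottleneck 3, flow now 17.
Augment Res→P2→J7→TankB→P1→Out: bottleneck 2, flow now 19. (uses reverse residual edge)
No augmenting path remains; maximum flow = 19.
In the residual graph, reachable from Res: {Res, P2, J5, J3}.
Min-cut edges: Res→TankB (6), P2→J7 (2), P2→Out (3), J5→Out (4), J3→Out (4); capacity 6 + 2 + 3 + 4 + 4 = 19.
This cut is saturated, so no flow can exceed 19.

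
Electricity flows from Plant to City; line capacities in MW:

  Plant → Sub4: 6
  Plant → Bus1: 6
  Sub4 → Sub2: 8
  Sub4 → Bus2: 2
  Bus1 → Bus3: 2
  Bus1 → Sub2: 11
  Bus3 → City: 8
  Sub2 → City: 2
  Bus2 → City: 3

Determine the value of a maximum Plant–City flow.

Augment Plant→Sub4→Sub2→City: bottleneck 2, flow now 2.
Augment Plant→Sub4→Bus2→City: bottleneck 2, flow now 4.
Augment Plant→Bus1→Bus3→City: bottleneck 2, flow now 6.
No augmenting path remains; maximum flow = 6.
In the residual graph, reachable from Plant: {Plant, Sub4, Bus1, Sub2}.
Min-cut edges: Sub4→Bus2 (2), Bus1→Bus3 (2), Sub2→City (2); capacity 2 + 2 + 2 = 6.
This cut is saturated, so no flow can exceed 6.

6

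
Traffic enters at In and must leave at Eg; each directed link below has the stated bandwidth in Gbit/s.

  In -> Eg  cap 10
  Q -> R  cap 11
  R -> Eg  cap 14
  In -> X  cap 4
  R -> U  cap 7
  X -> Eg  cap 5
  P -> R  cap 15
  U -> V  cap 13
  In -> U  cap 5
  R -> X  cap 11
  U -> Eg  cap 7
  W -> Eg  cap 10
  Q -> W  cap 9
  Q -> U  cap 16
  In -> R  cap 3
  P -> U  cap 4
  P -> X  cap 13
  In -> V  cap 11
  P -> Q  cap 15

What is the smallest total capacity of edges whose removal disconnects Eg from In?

Augment In→Eg: bottleneck 10, flow now 10.
Augment In→R→Eg: bottleneck 3, flow now 13.
Augment In→U→Eg: bottleneck 5, flow now 18.
Augment In→X→Eg: bottleneck 4, flow now 22.
No augmenting path remains; maximum flow = 22.
By max-flow min-cut, the minimum cut capacity equals the max flow.
In the residual graph, reachable from In: {In, V}.
Min-cut edges: In→R (3), In→U (5), In→X (4), In→Eg (10); capacity 3 + 5 + 4 + 10 = 22.

22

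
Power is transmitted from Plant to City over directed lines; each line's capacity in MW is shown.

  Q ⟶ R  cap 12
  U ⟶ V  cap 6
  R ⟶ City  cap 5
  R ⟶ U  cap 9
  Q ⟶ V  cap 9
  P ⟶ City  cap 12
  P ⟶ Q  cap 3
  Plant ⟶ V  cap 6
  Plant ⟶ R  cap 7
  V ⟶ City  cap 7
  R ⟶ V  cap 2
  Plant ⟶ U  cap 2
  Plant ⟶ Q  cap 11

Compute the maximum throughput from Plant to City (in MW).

Augment Plant→R→City: bottleneck 5, flow now 5.
Augment Plant→V→City: bottleneck 6, flow now 11.
Augment Plant→Q→V→City: bottleneck 1, flow now 12.
No augmenting path remains; maximum flow = 12.
In the residual graph, reachable from Plant: {Plant, Q, R, U, V}.
Min-cut edges: R→City (5), V→City (7); capacity 5 + 7 = 12.
This cut is saturated, so no flow can exceed 12.

12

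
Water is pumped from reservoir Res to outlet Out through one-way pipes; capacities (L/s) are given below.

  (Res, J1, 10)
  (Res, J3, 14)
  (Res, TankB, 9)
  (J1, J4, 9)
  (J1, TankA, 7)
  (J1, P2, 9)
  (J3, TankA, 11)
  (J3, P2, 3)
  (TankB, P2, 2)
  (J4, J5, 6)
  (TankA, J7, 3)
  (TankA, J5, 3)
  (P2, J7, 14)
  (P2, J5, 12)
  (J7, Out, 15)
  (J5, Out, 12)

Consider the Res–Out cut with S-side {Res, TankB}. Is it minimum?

No — its capacity is 26, but the minimum cut has capacity 21.

Given cut capacity: 10 + 14 + 2 = 26.
Augment Res→J1→J4→J5→Out: bottleneck 6, flow now 6.
Augment Res→J1→TankA→J7→Out: bottleneck 3, flow now 9.
Augment Res→J1→TankA→J5→Out: bottleneck 1, flow now 10.
Augment Res→J3→TankA→J5→Out: bottleneck 2, flow now 12.
Augment Res→J3→P2→J7→Out: bottleneck 3, flow now 15.
Augment Res→TankB→P2→J7→Out: bottleneck 2, flow now 17.
Augment Res→J3→TankA→J1→P2→J7→Out: bottleneck 4, flow now 21. (uses reverse residual edge)
No augmenting path remains; maximum flow = 21.
In the residual graph, reachable from Res: {Res, J3, TankB, TankA}.
Min-cut edges: Res→J1 (10), J3→P2 (3), TankB→P2 (2), TankA→J7 (3), TankA→J5 (3); capacity 10 + 3 + 2 + 3 + 3 = 21.
Cut capacity 26 exceeds the max flow 21, so it is not minimum.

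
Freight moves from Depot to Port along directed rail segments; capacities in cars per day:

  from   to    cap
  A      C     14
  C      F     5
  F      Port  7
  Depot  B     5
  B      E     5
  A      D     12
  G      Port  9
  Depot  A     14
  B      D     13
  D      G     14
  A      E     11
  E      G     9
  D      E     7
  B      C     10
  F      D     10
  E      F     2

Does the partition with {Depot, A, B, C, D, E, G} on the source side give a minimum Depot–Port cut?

Given cut capacity: 5 + 2 + 9 = 16.
Augment Depot→A→C→F→Port: bottleneck 5, flow now 5.
Augment Depot→A→D→G→Port: bottleneck 9, flow now 14.
Augment Depot→B→E→F→Port: bottleneck 2, flow now 16.
No augmenting path remains; maximum flow = 16.
Cut capacity 16 equals the max flow, so it is a minimum cut.

Yes — it is a minimum cut (capacity 16).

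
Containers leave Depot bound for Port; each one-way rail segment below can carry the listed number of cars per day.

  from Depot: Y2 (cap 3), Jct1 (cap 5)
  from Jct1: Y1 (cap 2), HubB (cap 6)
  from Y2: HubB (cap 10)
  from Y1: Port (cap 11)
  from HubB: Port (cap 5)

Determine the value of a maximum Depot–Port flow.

7

Augment Depot→Jct1→Y1→Port: bottleneck 2, flow now 2.
Augment Depot→Jct1→HubB→Port: bottleneck 3, flow now 5.
Augment Depot→Y2→HubB→Port: bottleneck 2, flow now 7.
No augmenting path remains; maximum flow = 7.
In the residual graph, reachable from Depot: {Depot, Jct1, Y2, HubB}.
Min-cut edges: Jct1→Y1 (2), HubB→Port (5); capacity 2 + 5 = 7.
This cut is saturated, so no flow can exceed 7.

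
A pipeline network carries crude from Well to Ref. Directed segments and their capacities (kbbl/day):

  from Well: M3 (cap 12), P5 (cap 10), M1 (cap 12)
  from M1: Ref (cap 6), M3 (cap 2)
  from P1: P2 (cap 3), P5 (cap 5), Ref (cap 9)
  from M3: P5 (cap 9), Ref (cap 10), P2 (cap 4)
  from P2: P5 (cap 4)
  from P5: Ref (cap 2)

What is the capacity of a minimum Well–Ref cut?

18

Augment Well→M1→Ref: bottleneck 6, flow now 6.
Augment Well→M3→Ref: bottleneck 10, flow now 16.
Augment Well→P5→Ref: bottleneck 2, flow now 18.
No augmenting path remains; maximum flow = 18.
By max-flow min-cut, the minimum cut capacity equals the max flow.
In the residual graph, reachable from Well: {Well, M1, M3, P2, P5}.
Min-cut edges: M1→Ref (6), M3→Ref (10), P5→Ref (2); capacity 6 + 10 + 2 = 18.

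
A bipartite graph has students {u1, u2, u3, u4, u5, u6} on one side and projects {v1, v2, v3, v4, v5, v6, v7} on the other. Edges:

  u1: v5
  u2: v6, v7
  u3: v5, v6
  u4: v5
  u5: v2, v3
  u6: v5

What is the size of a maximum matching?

4

Unit-capacity flow: source→left, listed edges, right→sink; max matching = max flow.
Augmenting path u1→v5 (+1); matched 1.
Augmenting path u2→v6 (+1); matched 2.
Augmenting path u5→v2 (+1); matched 3.
Augmenting path u3→v6→u2→v7 (+1); matched 4.
No augmenting path remains; maximum matching = 4.
König certificate: {u2, u3, u5, v5} is a vertex cover of size 4 (every listed pair touches it), so no matching can be larger.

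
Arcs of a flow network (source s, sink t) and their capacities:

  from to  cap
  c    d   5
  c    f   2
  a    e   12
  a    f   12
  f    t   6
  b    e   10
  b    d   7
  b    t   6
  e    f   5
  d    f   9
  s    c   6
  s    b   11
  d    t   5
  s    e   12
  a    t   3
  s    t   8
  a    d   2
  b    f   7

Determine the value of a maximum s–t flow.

25

Augment s→t: bottleneck 8, flow now 8.
Augment s→b→t: bottleneck 6, flow now 14.
Augment s→b→d→t: bottleneck 5, flow now 19.
Augment s→c→f→t: bottleneck 2, flow now 21.
Augment s→e→f→t: bottleneck 4, flow now 25.
No augmenting path remains; maximum flow = 25.
In the residual graph, reachable from s: {s, b, c, d, e, f}.
Min-cut edges: s→t (8), b→t (6), d→t (5), f→t (6); capacity 8 + 6 + 5 + 6 = 25.
This cut is saturated, so no flow can exceed 25.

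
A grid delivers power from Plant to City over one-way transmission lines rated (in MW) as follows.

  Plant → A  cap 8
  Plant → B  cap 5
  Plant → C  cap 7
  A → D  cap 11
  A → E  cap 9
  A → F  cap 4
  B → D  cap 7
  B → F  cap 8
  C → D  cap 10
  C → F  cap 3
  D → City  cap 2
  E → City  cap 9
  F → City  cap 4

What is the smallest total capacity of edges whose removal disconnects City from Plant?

14

Augment Plant→A→D→City: bottleneck 2, flow now 2.
Augment Plant→A→E→City: bottleneck 6, flow now 8.
Augment Plant→B→F→City: bottleneck 4, flow now 12.
Augment Plant→B→D→A→E→City: bottleneck 1, flow now 13. (uses reverse residual edge)
Augment Plant→C→D→A→E→City: bottleneck 1, flow now 14. (uses reverse residual edge)
No augmenting path remains; maximum flow = 14.
By max-flow min-cut, the minimum cut capacity equals the max flow.
In the residual graph, reachable from Plant: {Plant, B, C, D, F}.
Min-cut edges: Plant→A (8), D→City (2), F→City (4); capacity 8 + 2 + 4 = 14.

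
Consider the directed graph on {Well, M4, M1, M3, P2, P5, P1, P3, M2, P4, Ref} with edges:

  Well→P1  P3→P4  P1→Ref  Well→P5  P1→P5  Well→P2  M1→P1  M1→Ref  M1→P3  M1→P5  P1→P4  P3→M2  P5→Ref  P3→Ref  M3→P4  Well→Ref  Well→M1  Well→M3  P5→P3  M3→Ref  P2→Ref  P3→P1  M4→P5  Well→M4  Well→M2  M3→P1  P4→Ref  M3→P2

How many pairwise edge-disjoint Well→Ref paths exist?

Assign every edge capacity 1; by Menger, the answer equals the max flow.
Path Well→Ref (+1); total 1.
Path Well→M1→Ref (+1); total 2.
Path Well→M3→Ref (+1); total 3.
Path Well→P2→Ref (+1); total 4.
Path Well→P5→Ref (+1); total 5.
Path Well→P1→Ref (+1); total 6.
Path Well→M4→P5→P3→Ref (+1); total 7.
No residual Well→Ref path; max flow = 7.
Certifying cut of size 7: {Well→M1, Well→M3, Well→M4, Well→P1, Well→P2, Well→P5, Well→Ref}.

7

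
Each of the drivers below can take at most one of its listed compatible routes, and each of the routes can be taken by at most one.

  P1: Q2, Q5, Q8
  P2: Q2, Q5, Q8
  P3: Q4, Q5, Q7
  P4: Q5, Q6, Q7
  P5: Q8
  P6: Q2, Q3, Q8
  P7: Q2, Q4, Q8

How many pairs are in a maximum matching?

7

Unit-capacity flow: source→left, listed edges, right→sink; max matching = max flow.
Augmenting path P1→Q2 (+1); matched 1.
Augmenting path P2→Q5 (+1); matched 2.
Augmenting path P3→Q4 (+1); matched 3.
Augmenting path P4→Q6 (+1); matched 4.
Augmenting path P5→Q8 (+1); matched 5.
Augmenting path P6→Q3 (+1); matched 6.
Augmenting path P7→Q4→P3→Q7 (+1); matched 7.
No augmenting path remains; maximum matching = 7.
König certificate: {P1, P2, P3, P4, P5, P6, P7} is a vertex cover of size 7 (every listed pair touches it), so no matching can be larger.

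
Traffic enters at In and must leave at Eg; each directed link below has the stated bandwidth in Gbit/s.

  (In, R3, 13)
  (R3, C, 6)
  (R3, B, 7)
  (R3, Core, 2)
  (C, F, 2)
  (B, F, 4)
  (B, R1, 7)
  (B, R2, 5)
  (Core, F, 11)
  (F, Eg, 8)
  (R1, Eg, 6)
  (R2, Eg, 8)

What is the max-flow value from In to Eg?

11

Augment In→R3→C→F→Eg: bottleneck 2, flow now 2.
Augment In→R3→B→F→Eg: bottleneck 4, flow now 6.
Augment In→R3→B→R1→Eg: bottleneck 3, flow now 9.
Augment In→R3→Core→F→Eg: bottleneck 2, flow now 11.
No augmenting path remains; maximum flow = 11.
In the residual graph, reachable from In: {In, R3, C}.
Min-cut edges: R3→B (7), R3→Core (2), C→F (2); capacity 7 + 2 + 2 = 11.
This cut is saturated, so no flow can exceed 11.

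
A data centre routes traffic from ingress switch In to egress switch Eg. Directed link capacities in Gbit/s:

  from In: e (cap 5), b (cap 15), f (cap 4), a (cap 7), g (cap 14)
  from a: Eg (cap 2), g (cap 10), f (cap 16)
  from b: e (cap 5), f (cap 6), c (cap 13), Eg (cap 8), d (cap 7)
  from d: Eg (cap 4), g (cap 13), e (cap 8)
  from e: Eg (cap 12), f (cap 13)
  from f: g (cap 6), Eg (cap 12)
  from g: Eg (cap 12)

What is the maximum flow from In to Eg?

Augment In→a→Eg: bottleneck 2, flow now 2.
Augment In→b→Eg: bottleneck 8, flow now 10.
Augment In→e→Eg: bottleneck 5, flow now 15.
Augment In→f→Eg: bottleneck 4, flow now 19.
Augment In→g→Eg: bottleneck 12, flow now 31.
Augment In→a→f→Eg: bottleneck 5, flow now 36.
Augment In→b→d→Eg: bottleneck 4, flow now 40.
Augment In→b→e→Eg: bottleneck 3, flow now 43.
No augmenting path remains; maximum flow = 43.
In the residual graph, reachable from In: {In, g}.
Min-cut edges: In→a (7), In→b (15), In→e (5), In→f (4), g→Eg (12); capacity 7 + 15 + 5 + 4 + 12 = 43.
This cut is saturated, so no flow can exceed 43.

43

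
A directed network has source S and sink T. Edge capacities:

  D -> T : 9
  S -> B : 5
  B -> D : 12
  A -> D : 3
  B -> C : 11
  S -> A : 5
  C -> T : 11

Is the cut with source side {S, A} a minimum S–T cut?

Yes — it is a minimum cut (capacity 8).

Given cut capacity: 5 + 3 = 8.
Augment S→A→D→T: bottleneck 3, flow now 3.
Augment S→B→C→T: bottleneck 5, flow now 8.
No augmenting path remains; maximum flow = 8.
Cut capacity 8 equals the max flow, so it is a minimum cut.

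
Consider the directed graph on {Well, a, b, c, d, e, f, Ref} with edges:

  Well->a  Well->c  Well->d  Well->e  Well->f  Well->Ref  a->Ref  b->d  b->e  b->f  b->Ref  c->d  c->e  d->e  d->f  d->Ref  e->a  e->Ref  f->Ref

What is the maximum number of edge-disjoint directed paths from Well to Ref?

5

Assign every edge capacity 1; by Menger, the answer equals the max flow.
Path Well→Ref (+1); total 1.
Path Well→a→Ref (+1); total 2.
Path Well→d→Ref (+1); total 3.
Path Well→e→Ref (+1); total 4.
Path Well→f→Ref (+1); total 5.
No residual Well→Ref path; max flow = 5.
Certifying cut of size 5: {Well→Ref, a→Ref, d→Ref, e→Ref, f→Ref}.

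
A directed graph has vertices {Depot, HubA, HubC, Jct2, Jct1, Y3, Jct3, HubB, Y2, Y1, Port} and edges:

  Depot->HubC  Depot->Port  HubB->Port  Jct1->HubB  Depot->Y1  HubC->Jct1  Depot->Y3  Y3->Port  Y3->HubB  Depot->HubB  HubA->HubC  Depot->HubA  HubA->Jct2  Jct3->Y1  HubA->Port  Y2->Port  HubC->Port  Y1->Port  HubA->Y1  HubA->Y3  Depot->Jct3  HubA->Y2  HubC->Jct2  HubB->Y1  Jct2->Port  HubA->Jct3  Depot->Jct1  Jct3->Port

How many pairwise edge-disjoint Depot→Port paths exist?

7

Assign every edge capacity 1; by Menger, the answer equals the max flow.
Path Depot→Port (+1); total 1.
Path Depot→HubA→Port (+1); total 2.
Path Depot→HubC→Port (+1); total 3.
Path Depot→Y3→Port (+1); total 4.
Path Depot→Jct3→Port (+1); total 5.
Path Depot→HubB→Port (+1); total 6.
Path Depot→Y1→Port (+1); total 7.
No residual Depot→Port path; max flow = 7.
Certifying cut of size 7: {Depot→HubA, Depot→HubC, Depot→Jct3, Depot→Port, Depot→Y3, HubB→Port, Y1→Port}.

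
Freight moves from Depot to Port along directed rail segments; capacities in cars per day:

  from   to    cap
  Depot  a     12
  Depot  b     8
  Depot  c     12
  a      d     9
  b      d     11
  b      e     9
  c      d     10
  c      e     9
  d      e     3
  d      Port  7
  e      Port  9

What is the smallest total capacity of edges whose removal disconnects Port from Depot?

Augment Depot→a→d→Port: bottleneck 7, flow now 7.
Augment Depot→b→e→Port: bottleneck 8, flow now 15.
Augment Depot→c→e→Port: bottleneck 1, flow now 16.
No augmenting path remains; maximum flow = 16.
By max-flow min-cut, the minimum cut capacity equals the max flow.
In the residual graph, reachable from Depot: {Depot, a, b, c, d, e}.
Min-cut edges: d→Port (7), e→Port (9); capacity 7 + 9 = 16.

16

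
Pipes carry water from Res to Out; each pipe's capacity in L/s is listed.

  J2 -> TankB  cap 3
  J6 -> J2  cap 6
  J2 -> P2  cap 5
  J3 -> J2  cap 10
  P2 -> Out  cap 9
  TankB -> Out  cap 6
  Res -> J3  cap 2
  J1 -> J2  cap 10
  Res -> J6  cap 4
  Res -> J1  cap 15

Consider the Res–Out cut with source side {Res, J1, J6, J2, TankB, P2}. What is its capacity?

17

Edges leaving {Res, J1, J6, J2, TankB, P2}: Res→J3 (2), TankB→Out (6), P2→Out (9).
Cut capacity = 2 + 6 + 9 = 17.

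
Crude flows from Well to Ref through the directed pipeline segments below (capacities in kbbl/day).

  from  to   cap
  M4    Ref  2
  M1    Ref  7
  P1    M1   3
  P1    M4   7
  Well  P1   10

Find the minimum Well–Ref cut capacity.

Augment Well→P1→M1→Ref: bottleneck 3, flow now 3.
Augment Well→P1→M4→Ref: bottleneck 2, flow now 5.
No augmenting path remains; maximum flow = 5.
By max-flow min-cut, the minimum cut capacity equals the max flow.
In the residual graph, reachable from Well: {Well, P1, M4}.
Min-cut edges: P1→M1 (3), M4→Ref (2); capacity 3 + 2 = 5.

5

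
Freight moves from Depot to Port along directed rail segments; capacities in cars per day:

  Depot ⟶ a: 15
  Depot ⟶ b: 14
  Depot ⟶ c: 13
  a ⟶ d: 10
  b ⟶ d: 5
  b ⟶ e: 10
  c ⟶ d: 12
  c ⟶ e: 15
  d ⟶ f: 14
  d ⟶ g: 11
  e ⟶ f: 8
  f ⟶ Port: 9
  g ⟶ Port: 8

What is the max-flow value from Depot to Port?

Augment Depot→a→d→f→Port: bottleneck 9, flow now 9.
Augment Depot→a→d→g→Port: bottleneck 1, flow now 10.
Augment Depot→b→d→g→Port: bottleneck 5, flow now 15.
Augment Depot→c→d→g→Port: bottleneck 2, flow now 17.
No augmenting path remains; maximum flow = 17.
In the residual graph, reachable from Depot: {Depot, a, b, c, d, e, f, g}.
Min-cut edges: f→Port (9), g→Port (8); capacity 9 + 8 = 17.
This cut is saturated, so no flow can exceed 17.

17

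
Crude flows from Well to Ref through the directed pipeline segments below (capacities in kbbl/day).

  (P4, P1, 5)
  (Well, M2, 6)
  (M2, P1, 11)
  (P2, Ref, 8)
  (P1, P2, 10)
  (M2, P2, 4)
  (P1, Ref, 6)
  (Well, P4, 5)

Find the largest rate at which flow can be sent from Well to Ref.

11

Augment Well→P4→P1→Ref: bottleneck 5, flow now 5.
Augment Well→M2→P1→Ref: bottleneck 1, flow now 6.
Augment Well→M2→P2→Ref: bottleneck 4, flow now 10.
Augment Well→M2→P1→P2→Ref: bottleneck 1, flow now 11.
No augmenting path remains; maximum flow = 11.
In the residual graph, reachable from Well: {Well}.
Min-cut edges: Well→P4 (5), Well→M2 (6); capacity 5 + 6 = 11.
This cut is saturated, so no flow can exceed 11.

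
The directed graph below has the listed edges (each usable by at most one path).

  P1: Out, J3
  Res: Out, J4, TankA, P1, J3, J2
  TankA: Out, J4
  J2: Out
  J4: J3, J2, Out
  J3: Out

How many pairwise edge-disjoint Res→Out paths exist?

Assign every edge capacity 1; by Menger, the answer equals the max flow.
Path Res→Out (+1); total 1.
Path Res→TankA→Out (+1); total 2.
Path Res→P1→Out (+1); total 3.
Path Res→J3→Out (+1); total 4.
Path Res→J4→Out (+1); total 5.
Path Res→J2→Out (+1); total 6.
No residual Res→Out path; max flow = 6.
Certifying cut of size 6: {Res→J2, Res→J3, Res→J4, Res→Out, Res→P1, Res→TankA}.

6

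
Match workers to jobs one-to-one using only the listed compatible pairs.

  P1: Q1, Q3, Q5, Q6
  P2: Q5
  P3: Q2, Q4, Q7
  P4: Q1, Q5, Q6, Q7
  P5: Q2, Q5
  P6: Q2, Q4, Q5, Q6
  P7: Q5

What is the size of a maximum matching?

Unit-capacity flow: source→left, listed edges, right→sink; max matching = max flow.
Augmenting path P1→Q1 (+1); matched 1.
Augmenting path P2→Q5 (+1); matched 2.
Augmenting path P3→Q2 (+1); matched 3.
Augmenting path P4→Q6 (+1); matched 4.
Augmenting path P6→Q4 (+1); matched 5.
Augmenting path P5→Q2→P3→Q7 (+1); matched 6.
No augmenting path remains; maximum matching = 6.
König certificate: {P1, P3, P4, P5, P6, Q5} is a vertex cover of size 6 (every listed pair touches it), so no matching can be larger.

6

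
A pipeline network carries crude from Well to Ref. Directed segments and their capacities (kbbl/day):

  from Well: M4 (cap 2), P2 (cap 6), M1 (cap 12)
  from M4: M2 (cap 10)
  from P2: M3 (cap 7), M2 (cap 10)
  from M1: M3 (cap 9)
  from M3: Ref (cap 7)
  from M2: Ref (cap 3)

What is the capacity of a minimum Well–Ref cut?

Augment Well→M4→M2→Ref: bottleneck 2, flow now 2.
Augment Well→P2→M3→Ref: bottleneck 6, flow now 8.
Augment Well→M1→M3→Ref: bottleneck 1, flow now 9.
Augment Well→M1→M3→P2→M2→Ref: bottleneck 1, flow now 10. (uses reverse residual edge)
No augmenting path remains; maximum flow = 10.
By max-flow min-cut, the minimum cut capacity equals the max flow.
In the residual graph, reachable from Well: {Well, M4, P2, M1, M3, M2}.
Min-cut edges: M3→Ref (7), M2→Ref (3); capacity 7 + 3 = 10.

10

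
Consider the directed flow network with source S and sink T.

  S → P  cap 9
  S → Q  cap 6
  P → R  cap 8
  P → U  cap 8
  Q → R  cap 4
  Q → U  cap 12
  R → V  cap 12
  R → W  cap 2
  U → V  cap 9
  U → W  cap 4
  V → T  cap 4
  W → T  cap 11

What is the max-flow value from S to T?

Augment S→P→R→V→T: bottleneck 4, flow now 4.
Augment S→P→R→W→T: bottleneck 2, flow now 6.
Augment S→P→U→W→T: bottleneck 3, flow now 9.
Augment S→Q→U→W→T: bottleneck 1, flow now 10.
No augmenting path remains; maximum flow = 10.
In the residual graph, reachable from S: {S, P, Q, R, U, V}.
Min-cut edges: R→W (2), U→W (4), V→T (4); capacity 2 + 4 + 4 = 10.
This cut is saturated, so no flow can exceed 10.

10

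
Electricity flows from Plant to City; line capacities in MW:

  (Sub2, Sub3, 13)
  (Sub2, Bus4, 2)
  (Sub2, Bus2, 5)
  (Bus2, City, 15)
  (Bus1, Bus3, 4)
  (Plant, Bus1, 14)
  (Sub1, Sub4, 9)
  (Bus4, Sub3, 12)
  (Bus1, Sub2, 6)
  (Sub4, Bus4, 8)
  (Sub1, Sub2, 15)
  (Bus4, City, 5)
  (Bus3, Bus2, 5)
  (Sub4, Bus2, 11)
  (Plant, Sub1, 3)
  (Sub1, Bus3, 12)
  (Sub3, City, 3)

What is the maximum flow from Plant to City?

13

Augment Plant→Sub1→Bus3→Bus2→City: bottleneck 3, flow now 3.
Augment Plant→Bus1→Bus3→Bus2→City: bottleneck 2, flow now 5.
Augment Plant→Bus1→Sub2→Sub3→City: bottleneck 3, flow now 8.
Augment Plant→Bus1→Sub2→Bus4→City: bottleneck 2, flow now 10.
Augment Plant→Bus1→Sub2→Bus2→City: bottleneck 1, flow now 11.
Augment Plant→Bus1→Bus3→Sub1→Sub4→Bus4→City: bottleneck 2, flow now 13. (uses reverse residual edge)
No augmenting path remains; maximum flow = 13.
In the residual graph, reachable from Plant: {Plant, Bus1}.
Min-cut edges: Plant→Sub1 (3), Bus1→Bus3 (4), Bus1→Sub2 (6); capacity 3 + 4 + 6 = 13.
This cut is saturated, so no flow can exceed 13.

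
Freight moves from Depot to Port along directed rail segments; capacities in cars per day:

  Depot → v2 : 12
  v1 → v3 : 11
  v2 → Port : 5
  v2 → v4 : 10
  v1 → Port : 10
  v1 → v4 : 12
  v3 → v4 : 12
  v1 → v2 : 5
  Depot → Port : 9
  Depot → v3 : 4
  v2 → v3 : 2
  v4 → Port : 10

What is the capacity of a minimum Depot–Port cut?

24

Augment Depot→Port: bottleneck 9, flow now 9.
Augment Depot→v2→Port: bottleneck 5, flow now 14.
Augment Depot→v2→v4→Port: bottleneck 7, flow now 21.
Augment Depot→v3→v4→Port: bottleneck 3, flow now 24.
No augmenting path remains; maximum flow = 24.
By max-flow min-cut, the minimum cut capacity equals the max flow.
In the residual graph, reachable from Depot: {Depot, v2, v3, v4}.
Min-cut edges: Depot→Port (9), v2→Port (5), v4→Port (10); capacity 9 + 5 + 10 = 24.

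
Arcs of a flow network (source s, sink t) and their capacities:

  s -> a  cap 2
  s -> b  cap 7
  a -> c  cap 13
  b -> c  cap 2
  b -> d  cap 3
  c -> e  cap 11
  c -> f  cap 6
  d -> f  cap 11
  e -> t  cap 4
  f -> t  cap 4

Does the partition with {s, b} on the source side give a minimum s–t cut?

Yes — it is a minimum cut (capacity 7).

Given cut capacity: 2 + 2 + 3 = 7.
Augment s→a→c→e→t: bottleneck 2, flow now 2.
Augment s→b→c→e→t: bottleneck 2, flow now 4.
Augment s→b→d→f→t: bottleneck 3, flow now 7.
No augmenting path remains; maximum flow = 7.
Cut capacity 7 equals the max flow, so it is a minimum cut.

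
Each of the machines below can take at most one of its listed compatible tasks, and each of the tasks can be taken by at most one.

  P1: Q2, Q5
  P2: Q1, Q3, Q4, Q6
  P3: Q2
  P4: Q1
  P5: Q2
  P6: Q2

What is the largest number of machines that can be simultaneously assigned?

Unit-capacity flow: source→left, listed edges, right→sink; max matching = max flow.
Augmenting path P1→Q2 (+1); matched 1.
Augmenting path P2→Q1 (+1); matched 2.
Augmenting path P3→Q2→P1→Q5 (+1); matched 3.
Augmenting path P4→Q1→P2→Q3 (+1); matched 4.
No augmenting path remains; maximum matching = 4.
König certificate: {P1, P2, P4, Q2} is a vertex cover of size 4 (every listed pair touches it), so no matching can be larger.

4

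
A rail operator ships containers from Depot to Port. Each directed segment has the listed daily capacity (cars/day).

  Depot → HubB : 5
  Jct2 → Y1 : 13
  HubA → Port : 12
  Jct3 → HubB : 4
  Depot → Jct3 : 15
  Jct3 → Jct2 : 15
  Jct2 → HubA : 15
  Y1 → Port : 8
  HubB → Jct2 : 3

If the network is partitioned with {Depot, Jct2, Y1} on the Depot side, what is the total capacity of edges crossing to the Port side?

43

Edges leaving {Depot, Jct2, Y1}: Depot→HubB (5), Depot→Jct3 (15), Jct2→HubA (15), Y1→Port (8).
Cut capacity = 5 + 15 + 15 + 8 = 43.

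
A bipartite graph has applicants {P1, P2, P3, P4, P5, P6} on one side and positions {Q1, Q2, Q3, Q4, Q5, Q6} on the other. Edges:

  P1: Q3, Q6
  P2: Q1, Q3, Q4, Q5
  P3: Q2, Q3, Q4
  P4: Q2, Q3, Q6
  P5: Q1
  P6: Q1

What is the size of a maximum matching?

Unit-capacity flow: source→left, listed edges, right→sink; max matching = max flow.
Augmenting path P1→Q3 (+1); matched 1.
Augmenting path P2→Q1 (+1); matched 2.
Augmenting path P3→Q2 (+1); matched 3.
Augmenting path P4→Q6 (+1); matched 4.
Augmenting path P5→Q1→P2→Q4 (+1); matched 5.
No augmenting path remains; maximum matching = 5.
König certificate: {P1, P2, P3, P4, Q1} is a vertex cover of size 5 (every listed pair touches it), so no matching can be larger.

5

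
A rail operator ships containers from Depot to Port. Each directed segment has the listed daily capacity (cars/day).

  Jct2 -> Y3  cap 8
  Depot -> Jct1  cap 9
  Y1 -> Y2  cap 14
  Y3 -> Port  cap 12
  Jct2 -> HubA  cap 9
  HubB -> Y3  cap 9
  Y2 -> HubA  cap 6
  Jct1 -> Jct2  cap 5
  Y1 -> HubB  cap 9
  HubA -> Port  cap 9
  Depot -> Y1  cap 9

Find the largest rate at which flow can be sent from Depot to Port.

Augment Depot→Y1→Y2→HubA→Port: bottleneck 6, flow now 6.
Augment Depot→Y1→HubB→Y3→Port: bottleneck 3, flow now 9.
Augment Depot→Jct1→Jct2→HubA→Port: bottleneck 3, flow now 12.
Augment Depot→Jct1→Jct2→Y3→Port: bottleneck 2, flow now 14.
No augmenting path remains; maximum flow = 14.
In the residual graph, reachable from Depot: {Depot, Jct1}.
Min-cut edges: Depot→Y1 (9), Jct1→Jct2 (5); capacity 9 + 5 = 14.
This cut is saturated, so no flow can exceed 14.

14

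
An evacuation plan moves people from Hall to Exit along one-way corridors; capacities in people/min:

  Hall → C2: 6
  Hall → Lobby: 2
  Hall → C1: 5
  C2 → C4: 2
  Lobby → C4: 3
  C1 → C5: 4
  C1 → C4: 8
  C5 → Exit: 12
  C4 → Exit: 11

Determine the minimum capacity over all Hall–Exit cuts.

9

Augment Hall→C2→C4→Exit: bottleneck 2, flow now 2.
Augment Hall→Lobby→C4→Exit: bottleneck 2, flow now 4.
Augment Hall→C1→C5→Exit: bottleneck 4, flow now 8.
Augment Hall→C1→C4→Exit: bottleneck 1, flow now 9.
No augmenting path remains; maximum flow = 9.
By max-flow min-cut, the minimum cut capacity equals the max flow.
In the residual graph, reachable from Hall: {Hall, C2}.
Min-cut edges: Hall→Lobby (2), Hall→C1 (5), C2→C4 (2); capacity 2 + 5 + 2 = 9.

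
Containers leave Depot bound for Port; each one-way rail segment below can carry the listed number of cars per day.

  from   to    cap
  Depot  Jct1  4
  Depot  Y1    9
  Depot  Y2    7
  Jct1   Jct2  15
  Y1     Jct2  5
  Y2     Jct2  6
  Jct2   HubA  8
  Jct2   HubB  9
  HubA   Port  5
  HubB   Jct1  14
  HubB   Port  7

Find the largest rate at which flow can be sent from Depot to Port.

Augment Depot→Jct1→Jct2→HubA→Port: bottleneck 4, flow now 4.
Augment Depot→Y1→Jct2→HubA→Port: bottleneck 1, flow now 5.
Augment Depot→Y1→Jct2→HubB→Port: bottleneck 4, flow now 9.
Augment Depot→Y2→Jct2→HubB→Port: bottleneck 3, flow now 12.
No augmenting path remains; maximum flow = 12.
In the residual graph, reachable from Depot: {Depot, Jct1, Y1, Y2, Jct2, HubA, HubB}.
Min-cut edges: HubA→Port (5), HubB→Port (7); capacity 5 + 7 = 12.
This cut is saturated, so no flow can exceed 12.

12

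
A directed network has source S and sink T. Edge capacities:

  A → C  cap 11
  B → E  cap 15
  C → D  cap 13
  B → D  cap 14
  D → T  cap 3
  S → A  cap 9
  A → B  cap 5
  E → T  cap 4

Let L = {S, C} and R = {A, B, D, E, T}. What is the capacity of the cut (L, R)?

22

Edges leaving {S, C}: S→A (9), C→D (13).
Cut capacity = 9 + 13 = 22.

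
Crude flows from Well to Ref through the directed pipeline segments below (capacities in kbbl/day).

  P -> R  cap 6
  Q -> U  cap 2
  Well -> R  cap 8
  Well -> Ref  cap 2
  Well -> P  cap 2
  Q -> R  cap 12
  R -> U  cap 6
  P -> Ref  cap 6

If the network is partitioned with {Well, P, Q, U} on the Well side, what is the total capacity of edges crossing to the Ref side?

34

Edges leaving {Well, P, Q, U}: Well→R (8), Well→Ref (2), P→R (6), P→Ref (6), Q→R (12).
Cut capacity = 8 + 2 + 6 + 6 + 12 = 34.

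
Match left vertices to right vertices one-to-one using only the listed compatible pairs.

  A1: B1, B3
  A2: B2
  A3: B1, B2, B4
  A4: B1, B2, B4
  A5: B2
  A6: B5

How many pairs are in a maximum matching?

5

Unit-capacity flow: source→left, listed edges, right→sink; max matching = max flow.
Augmenting path A1→B1 (+1); matched 1.
Augmenting path A2→B2 (+1); matched 2.
Augmenting path A3→B4 (+1); matched 3.
Augmenting path A6→B5 (+1); matched 4.
Augmenting path A4→B1→A1→B3 (+1); matched 5.
No augmenting path remains; maximum matching = 5.
König certificate: {A1, A3, A4, A6, B2} is a vertex cover of size 5 (every listed pair touches it), so no matching can be larger.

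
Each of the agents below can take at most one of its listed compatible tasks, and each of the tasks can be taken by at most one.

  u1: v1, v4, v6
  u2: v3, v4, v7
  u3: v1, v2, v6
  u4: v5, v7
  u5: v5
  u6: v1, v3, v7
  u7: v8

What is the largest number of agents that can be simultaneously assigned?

7

Unit-capacity flow: source→left, listed edges, right→sink; max matching = max flow.
Augmenting path u1→v1 (+1); matched 1.
Augmenting path u2→v3 (+1); matched 2.
Augmenting path u3→v2 (+1); matched 3.
Augmenting path u4→v5 (+1); matched 4.
Augmenting path u6→v7 (+1); matched 5.
Augmenting path u7→v8 (+1); matched 6.
Augmenting path u5→v5→u4→v7→u6→v1→u1→v4 (+1); matched 7.
No augmenting path remains; maximum matching = 7.
König certificate: {u1, u2, u3, u4, u5, u6, u7} is a vertex cover of size 7 (every listed pair touches it), so no matching can be larger.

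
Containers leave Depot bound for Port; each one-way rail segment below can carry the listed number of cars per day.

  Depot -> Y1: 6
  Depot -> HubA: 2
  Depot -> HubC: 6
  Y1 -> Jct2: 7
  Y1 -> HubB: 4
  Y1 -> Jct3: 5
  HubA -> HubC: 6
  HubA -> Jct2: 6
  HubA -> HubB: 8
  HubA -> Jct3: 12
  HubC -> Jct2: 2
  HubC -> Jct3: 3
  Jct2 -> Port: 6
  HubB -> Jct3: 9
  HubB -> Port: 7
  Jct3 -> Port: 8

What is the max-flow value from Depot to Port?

Augment Depot→Y1→Jct2→Port: bottleneck 6, flow now 6.
Augment Depot→HubA→HubB→Port: bottleneck 2, flow now 8.
Augment Depot→HubC→Jct3→Port: bottleneck 3, flow now 11.
Augment Depot→HubC→Jct2→Y1→HubB→Port: bottleneck 2, flow now 13. (uses reverse residual edge)
No augmenting path remains; maximum flow = 13.
In the residual graph, reachable from Depot: {Depot, HubC}.
Min-cut edges: Depot→Y1 (6), Depot→HubA (2), HubC→Jct2 (2), HubC→Jct3 (3); capacity 6 + 2 + 2 + 3 = 13.
This cut is saturated, so no flow can exceed 13.

13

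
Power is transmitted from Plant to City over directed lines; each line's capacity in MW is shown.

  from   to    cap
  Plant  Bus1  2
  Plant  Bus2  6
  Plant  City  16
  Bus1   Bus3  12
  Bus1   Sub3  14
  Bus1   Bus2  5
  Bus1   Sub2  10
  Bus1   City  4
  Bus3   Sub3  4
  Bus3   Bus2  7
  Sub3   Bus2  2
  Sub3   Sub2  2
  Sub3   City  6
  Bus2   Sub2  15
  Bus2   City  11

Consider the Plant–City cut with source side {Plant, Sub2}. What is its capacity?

24

Edges leaving {Plant, Sub2}: Plant→Bus1 (2), Plant→Bus2 (6), Plant→City (16).
Cut capacity = 2 + 6 + 16 = 24.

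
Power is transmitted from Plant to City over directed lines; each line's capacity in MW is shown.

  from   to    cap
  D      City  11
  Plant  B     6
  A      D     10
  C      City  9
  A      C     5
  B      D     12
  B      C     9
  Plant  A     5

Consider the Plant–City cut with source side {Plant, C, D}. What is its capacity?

31

Edges leaving {Plant, C, D}: Plant→A (5), Plant→B (6), C→City (9), D→City (11).
Cut capacity = 5 + 6 + 9 + 11 = 31.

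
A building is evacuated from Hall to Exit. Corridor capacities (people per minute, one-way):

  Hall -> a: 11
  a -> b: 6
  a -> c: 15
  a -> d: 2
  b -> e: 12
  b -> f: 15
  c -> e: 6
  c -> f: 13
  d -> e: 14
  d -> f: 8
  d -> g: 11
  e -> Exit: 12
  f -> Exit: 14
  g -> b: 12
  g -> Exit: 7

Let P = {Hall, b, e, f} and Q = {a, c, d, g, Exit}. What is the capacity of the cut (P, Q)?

Edges leaving {Hall, b, e, f}: Hall→a (11), e→Exit (12), f→Exit (14).
Cut capacity = 11 + 12 + 14 = 37.

37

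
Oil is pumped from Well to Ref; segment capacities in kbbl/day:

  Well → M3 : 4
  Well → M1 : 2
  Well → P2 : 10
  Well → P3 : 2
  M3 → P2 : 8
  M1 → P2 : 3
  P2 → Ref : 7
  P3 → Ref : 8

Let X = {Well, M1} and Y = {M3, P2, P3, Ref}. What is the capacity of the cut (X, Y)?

19

Edges leaving {Well, M1}: Well→M3 (4), Well→P2 (10), Well→P3 (2), M1→P2 (3).
Cut capacity = 4 + 10 + 2 + 3 = 19.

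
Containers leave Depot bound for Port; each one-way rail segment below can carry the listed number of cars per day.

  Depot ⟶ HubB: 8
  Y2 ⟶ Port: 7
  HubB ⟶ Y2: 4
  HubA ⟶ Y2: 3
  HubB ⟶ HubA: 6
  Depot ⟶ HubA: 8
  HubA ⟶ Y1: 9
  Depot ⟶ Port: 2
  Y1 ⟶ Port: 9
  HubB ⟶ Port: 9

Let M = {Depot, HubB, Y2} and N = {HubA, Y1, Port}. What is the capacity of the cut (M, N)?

Edges leaving {Depot, HubB, Y2}: Depot→HubA (8), Depot→Port (2), HubB→HubA (6), HubB→Port (9), Y2→Port (7).
Cut capacity = 8 + 2 + 6 + 9 + 7 = 32.

32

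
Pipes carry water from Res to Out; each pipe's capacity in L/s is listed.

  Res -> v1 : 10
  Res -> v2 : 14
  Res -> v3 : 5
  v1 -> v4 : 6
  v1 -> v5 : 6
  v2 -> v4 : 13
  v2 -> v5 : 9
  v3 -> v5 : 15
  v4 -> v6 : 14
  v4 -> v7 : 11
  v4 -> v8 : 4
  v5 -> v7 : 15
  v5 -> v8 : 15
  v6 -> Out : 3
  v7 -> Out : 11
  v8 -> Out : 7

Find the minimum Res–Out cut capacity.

21

Augment Res→v1→v4→v6→Out: bottleneck 3, flow now 3.
Augment Res→v1→v4→v7→Out: bottleneck 3, flow now 6.
Augment Res→v1→v5→v7→Out: bottleneck 4, flow now 10.
Augment Res→v2→v4→v7→Out: bottleneck 4, flow now 14.
Augment Res→v2→v4→v8→Out: bottleneck 4, flow now 18.
Augment Res→v2→v5→v8→Out: bottleneck 3, flow now 21.
No augmenting path remains; maximum flow = 21.
By max-flow min-cut, the minimum cut capacity equals the max flow.
In the residual graph, reachable from Res: {Res, v1, v2, v3, v4, v5, v6, v7, v8}.
Min-cut edges: v6→Out (3), v7→Out (11), v8→Out (7); capacity 3 + 11 + 7 = 21.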